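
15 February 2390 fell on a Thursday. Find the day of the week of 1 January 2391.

Tuesday

February 2390: 28 − 15 = 13 days remain (2390 is not a leap year, so February has 28 days).
Then 10 full months totalling 306 days.
January 1, 2391: 1 day.
Residual: 320 days.
Total: 320 days.
320 mod 7 = 5, so 5 days after Thursday is Tuesday.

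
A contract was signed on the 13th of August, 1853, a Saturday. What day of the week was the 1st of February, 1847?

Monday

Count forward from the earlier date (February 1, 1847) to the later (August 13, 1853):
February 1, 1847 → February 1, 1848: 365 days.
February 1, 1848 → February 1, 1849: 366 days (1848 is a leap year).
February 1, 1849 → February 1, 1850: 365 days.
February 1, 1850 → February 1, 1851: 365 days.
February 1, 1851 → February 1, 1852: 365 days.
February 1, 1852 → February 1, 1853: 366 days (1852 is a leap year).
February 1853: 28 − 1 = 27 days remain (1853 is not a leap year, so February has 28 days).
Then March (31), April (30), May (31), June (30), July (31): 31 + 30 + 31 + 30 + 31 = 153 days.
August 1–13, 1853: 13 days.
Residual: 193 days.
Total: 2385 days.
2385 mod 7 = 5, so 5 days before Saturday is Monday.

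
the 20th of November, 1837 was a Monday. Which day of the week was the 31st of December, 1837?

November 1837: 30 − 20 = 10 days remain.
December 1–31, 1837: 31 days.
Total: 10 + 31 = 41 days.
41 mod 7 = 6, so 6 days after Monday is Sunday.

Sunday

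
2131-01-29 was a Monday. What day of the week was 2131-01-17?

Wednesday

Count forward from the earlier date (January 17, 2131) to the later (January 29, 2131):
Within January 2131: 29 − 17 = 12 days.
12 mod 7 = 5, so 5 days before Monday is Wednesday.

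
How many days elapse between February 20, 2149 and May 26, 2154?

Day-of-year of February 20, 2149: 51.
Day-of-year of May 26, 2154: 146.
2149 has 365 days, so 365 − 51 = 314 days remain in 2149.
Full years: 2150: 365; 2151: 365; 2152: 366; 2153: 365. Sum = 1461.
Total: 314 + 1461 + 146 = 1921 days.

1921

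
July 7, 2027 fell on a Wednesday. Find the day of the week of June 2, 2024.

Count forward from the earlier date (June 2, 2024) to the later (July 7, 2027):
Day-of-year of June 2, 2024: 154.
Day-of-year of July 7, 2027: 188.
2024 has 366 days, so 366 − 154 = 212 days remain in 2024.
Full years: 2025: 365; 2026: 365. Sum = 730.
Total: 212 + 730 + 188 = 1130 days.
1130 mod 7 = 3, so 3 days before Wednesday is Sunday.

Sunday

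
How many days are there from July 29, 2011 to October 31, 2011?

July 2011: 31 − 29 = 2 days remain.
Then August (31), September (30): 31 + 30 = 61 days.
October 1–31, 2011: 31 days.
Total: 2 + 61 + 31 = 94 days.

94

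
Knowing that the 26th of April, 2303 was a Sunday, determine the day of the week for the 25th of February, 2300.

Count forward from the earlier date (February 25, 2300) to the later (April 26, 2303):
February 25, 2300 → February 25, 2301: 365 days (2300 is not a leap year (divisible by 100 but not 400)).
February 25, 2301 → February 25, 2302: 365 days.
February 25, 2302 → February 25, 2303: 365 days.
February 2303: 28 − 25 = 3 days remain (2303 is not a leap year, so February has 28 days).
Then March (31): 31 days.
April 1–26, 2303: 26 days.
Residual: 60 days.
Total: 1155 days.
1155 is a multiple of 7, so the 25th of February, 2300 falls on the same weekday: Sunday.

Sunday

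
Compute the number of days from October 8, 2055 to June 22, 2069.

Day-of-year of October 8, 2055: 281.
Day-of-year of June 22, 2069: 173.
2055 has 365 days, so 365 − 281 = 84 days remain in 2055.
Full years 2056–2068: 9 common + 4 leap = 9×365 + 4×366 = 4749 days.
Total: 84 + 4749 + 173 = 5006 days.

5006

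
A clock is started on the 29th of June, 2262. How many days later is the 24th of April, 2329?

24405

From June 29, 2262 to June 29, 2328: 66 years, of which 16 contain a Feb 29 — 50×365 + 16×366 = 24106 days.
(2300 is not a leap year (divisible by 100 but not 400).)
June 2328: 30 − 29 = 1 day remains.
Then 9 full months totalling 274 days.
April 1–24, 2329: 24 days.
Residual: 299 days.
Total: 24405 days.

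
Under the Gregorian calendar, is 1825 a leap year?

1825 is not a leap year.

No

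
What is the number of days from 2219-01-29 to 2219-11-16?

January 2219: 31 − 29 = 2 days remain.
Then 9 full months totalling 273 days.
November 1–16, 2219: 16 days.
Total: 2 + 273 + 16 = 291 days.

291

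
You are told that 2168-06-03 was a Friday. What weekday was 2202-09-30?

From June 3, 2168 to June 3, 2202: 34 years, of which 7 contain a Feb 29 — 27×365 + 7×366 = 12417 days.
(2200 is not a leap year (divisible by 100 but not 400).)
June 2202: 30 − 3 = 27 days remain.
Then July (31), August (31): 31 + 31 = 62 days.
September 1–30, 2202: 30 days.
Residual: 119 days.
Total: 12536 days.
12536 mod 7 = 6, so 6 days after Friday is Thursday.

Thursday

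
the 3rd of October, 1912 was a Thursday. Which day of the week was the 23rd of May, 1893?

Count forward from the earlier date (May 23, 1893) to the later (October 3, 1912):
Day-of-year of May 23, 1893: 143.
Day-of-year of October 3, 1912: 277.
1893 has 365 days, so 365 − 143 = 222 days remain in 1893.
Full years 1894–1911: 15 common + 3 leap = 15×365 + 3×366 = 6573 days.
Total: 222 + 6573 + 277 = 7072 days.
7072 mod 7 = 2, so 2 days before Thursday is Tuesday.

Tuesday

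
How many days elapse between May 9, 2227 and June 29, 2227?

May 2227: 31 − 9 = 22 days remain.
June 1–29, 2227: 29 days.
Total: 22 + 29 = 51 days.

51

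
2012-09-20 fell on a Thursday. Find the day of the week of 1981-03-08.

Sunday

Count forward from the earlier date (March 8, 1981) to the later (September 20, 2012):
Day-of-year of March 8, 1981: 67.
Day-of-year of September 20, 2012: 264.
1981 has 365 days, so 365 − 67 = 298 days remain in 1981.
Full years 1982–2011: 23 common + 7 leap = 23×365 + 7×366 = 10957 days.
Total: 298 + 10957 + 264 = 11519 days.
11519 mod 7 = 4, so 4 days before Thursday is Sunday.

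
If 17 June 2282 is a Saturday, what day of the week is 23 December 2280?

Count forward from the earlier date (December 23, 2280) to the later (June 17, 2282):
December 2280: 31 − 23 = 8 days remain.
Then 17 full months totalling 516 days.
June 1–17, 2282: 17 days.
Total: 8 + 516 + 17 = 541 days.
541 mod 7 = 2, so 2 days before Saturday is Thursday.

Thursday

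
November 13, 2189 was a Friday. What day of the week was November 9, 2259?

Wednesday

Day-of-year of November 13, 2189: 317.
Day-of-year of November 9, 2259: 313.
2189 has 365 days, so 365 − 317 = 48 days remain in 2189.
Full years 2190–2258: 53 common + 16 leap = 53×365 + 16×366 = 25201 days.
Total: 48 + 25201 + 313 = 25562 days.
25562 mod 7 = 5, so 5 days after Friday is Wednesday.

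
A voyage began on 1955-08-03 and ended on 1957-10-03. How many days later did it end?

792

August 3, 1955 → August 3, 1956: 366 days (1956 is a leap year).
August 3, 1956 → August 3, 1957: 365 days.
August 1957: 31 − 3 = 28 days remain.
Then September (30): 30 days.
October 1–3, 1957: 3 days.
Residual: 61 days.
Total: 792 days.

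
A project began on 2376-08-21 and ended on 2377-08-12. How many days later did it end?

August 2376: 31 − 21 = 10 days remain.
Then 11 full months totalling 334 days.
August 1–12, 2377: 12 days.
Residual: 356 days.
Total: 356 days.

356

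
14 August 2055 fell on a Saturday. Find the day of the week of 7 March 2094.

Day-of-year of August 14, 2055: 226.
Day-of-year of March 7, 2094: 66.
2055 has 365 days, so 365 − 226 = 139 days remain in 2055.
Full years 2056–2093: 28 common + 10 leap = 28×365 + 10×366 = 13880 days.
Total: 139 + 13880 + 66 = 14085 days.
14085 mod 7 = 1, so 1 day after Saturday is Sunday.

Sunday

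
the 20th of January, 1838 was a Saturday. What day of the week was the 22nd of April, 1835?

Wednesday

Count forward from the earlier date (April 22, 1835) to the later (January 20, 1838):
April 22, 1835 → April 22, 1836: 366 days (1836 is a leap year).
April 22, 1836 → April 22, 1837: 365 days.
April 1837: 30 − 22 = 8 days remain.
Then May (31), June (30), July (31), August (31), September (30), October (31), November (30), December (31): 31 + 30 + 31 + 31 + 30 + 31 + 30 + 31 = 245 days.
January 1–20, 1838: 20 days.
Residual: 273 days.
Total: 1004 days.
1004 mod 7 = 3, so 3 days before Saturday is Wednesday.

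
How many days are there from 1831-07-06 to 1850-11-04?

7061

From July 6, 1831 to July 6, 1850: 19 years, of which 5 contain a Feb 29 — 14×365 + 5×366 = 6940 days.
July 1850: 31 − 6 = 25 days remain.
Then August (31), September (30), October (31): 31 + 30 + 31 = 92 days.
November 1–4, 1850: 4 days.
Residual: 121 days.
Total: 7061 days.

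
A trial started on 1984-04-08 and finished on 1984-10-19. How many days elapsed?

194

April 1984: 30 − 8 = 22 days remain.
Then May (31), June (30), July (31), August (31), September (30): 31 + 30 + 31 + 31 + 30 = 153 days.
October 1–19, 1984: 19 days.
Total: 22 + 153 + 19 = 194 days.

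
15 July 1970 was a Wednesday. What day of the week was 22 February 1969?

Count forward from the earlier date (February 22, 1969) to the later (July 15, 1970):
February 22, 1969 → February 22, 1970: 365 days.
February 1970: 28 − 22 = 6 days remain (1970 is not a leap year, so February has 28 days).
Then March (31), April (30), May (31), June (30): 31 + 30 + 31 + 30 = 122 days.
July 1–15, 1970: 15 days.
Residual: 143 days.
Total: 508 days.
508 mod 7 = 4, so 4 days before Wednesday is Saturday.

Saturday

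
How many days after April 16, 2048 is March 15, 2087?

14212

From April 16, 2048 to April 16, 2086: 38 years, of which 9 contain a Feb 29 — 29×365 + 9×366 = 13879 days.
April 2086: 30 − 16 = 14 days remain.
Then 10 full months totalling 304 days.
March 1–15, 2087: 15 days.
Residual: 333 days.
Total: 14212 days.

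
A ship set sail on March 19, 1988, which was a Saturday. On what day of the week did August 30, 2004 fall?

Day-of-year of March 19, 1988: 79.
Day-of-year of August 30, 2004: 243.
1988 has 366 days, so 366 − 79 = 287 days remain in 1988.
Full years 1989–2003: 12 common + 3 leap = 12×365 + 3×366 = 5478 days.
Total: 287 + 5478 + 243 = 6008 days.
6008 mod 7 = 2, so 2 days after Saturday is Monday.

Monday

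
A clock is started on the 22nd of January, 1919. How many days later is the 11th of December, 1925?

2515

January 22, 1919 → January 22, 1920: 365 days.
January 22, 1920 → January 22, 1921: 366 days (1920 is a leap year).
January 22, 1921 → January 22, 1922: 365 days.
January 22, 1922 → January 22, 1923: 365 days.
January 22, 1923 → January 22, 1924: 365 days.
January 22, 1924 → January 22, 1925: 366 days (1924 is a leap year).
January 1925: 31 − 22 = 9 days remain.
Then 10 full months totalling 303 days.
December 1–11, 1925: 11 days.
Residual: 323 days.
Total: 2515 days.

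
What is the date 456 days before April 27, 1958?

January 26, 1957

Count 456 days before April 27, 1958:
January 1957: 31 − 26 = 5 days remain.
Then 14 full months totalling 424 days.
April 1–27, 1958: 27 days.
Total: 5 + 424 + 27 = 456 days.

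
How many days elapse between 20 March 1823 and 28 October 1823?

222

March 1823: 31 − 20 = 11 days remain.
Then April (30), May (31), June (30), July (31), August (31), September (30): 30 + 31 + 30 + 31 + 31 + 30 = 183 days.
October 1–28, 1823: 28 days.
Total: 11 + 183 + 28 = 222 days.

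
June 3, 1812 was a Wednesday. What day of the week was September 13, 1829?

Sunday

From June 3, 1812 to June 3, 1829: 17 years, of which 4 contain a Feb 29 — 13×365 + 4×366 = 6209 days.
June 1829: 30 − 3 = 27 days remain.
Then July (31), August (31): 31 + 31 = 62 days.
September 1–13, 1829: 13 days.
Residual: 102 days.
Total: 6311 days.
6311 mod 7 = 4, so 4 days after Wednesday is Sunday.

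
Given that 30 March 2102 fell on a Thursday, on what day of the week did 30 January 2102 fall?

Count forward from the earlier date (January 30, 2102) to the later (March 30, 2102):
January 2102: 31 − 30 = 1 day remains.
Then February 2102 (28): 28 days.
March 1–30, 2102: 30 days.
Total: 1 + 28 + 30 = 59 days.
59 mod 7 = 3, so 3 days before Thursday is Monday.

Monday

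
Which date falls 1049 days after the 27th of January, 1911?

the 11th of December, 1913

Count 1049 days after January 27, 1911:
Day-of-year of January 27, 1911: 27.
Day-of-year of December 11, 1913: 345.
1911 has 365 days, so 365 − 27 = 338 days remain in 1911.
Full years: 1912: 366. Sum = 366.
Total: 338 + 366 + 345 = 1049 days.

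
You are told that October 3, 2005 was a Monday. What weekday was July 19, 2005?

Count forward from the earlier date (July 19, 2005) to the later (October 3, 2005):
July 2005: 31 − 19 = 12 days remain.
Then August (31), September (30): 31 + 30 = 61 days.
October 1–3, 2005: 3 days.
Total: 12 + 61 + 3 = 76 days.
76 mod 7 = 6, so 6 days before Monday is Tuesday.

Tuesday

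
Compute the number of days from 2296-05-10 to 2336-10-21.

14773

Day-of-year of May 10, 2296: 131.
Day-of-year of October 21, 2336: 295.
2296 has 366 days, so 366 − 131 = 235 days remain in 2296.
Full years 2297–2335: 31 common + 8 leap = 31×365 + 8×366 = 14243 days.
Total: 235 + 14243 + 295 = 14773 days.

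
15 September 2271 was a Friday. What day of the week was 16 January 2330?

Thursday

Day-of-year of September 15, 2271: 258.
Day-of-year of January 16, 2330: 16.
2271 has 365 days, so 365 − 258 = 107 days remain in 2271.
Full years 2272–2329: 44 common + 14 leap = 44×365 + 14×366 = 21184 days.
Total: 107 + 21184 + 16 = 21307 days.
21307 mod 7 = 6, so 6 days after Friday is Thursday.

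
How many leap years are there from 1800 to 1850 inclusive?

Years divisible by 4: 1800, 1804, …, 1848 — 13 in all.
Of these, 1800 is divisible by 100 but not 400, so not leap.
Leap years: 13 − 1 = 12.

12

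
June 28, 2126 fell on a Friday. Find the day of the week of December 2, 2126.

June 2126: 30 − 28 = 2 days remain.
Then July (31), August (31), September (30), October (31), November (30): 31 + 31 + 30 + 31 + 30 = 153 days.
December 1–2, 2126: 2 days.
Total: 2 + 153 + 2 = 157 days.
157 mod 7 = 3, so 3 days after Friday is Monday.

Monday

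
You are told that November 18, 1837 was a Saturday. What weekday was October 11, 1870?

Day-of-year of November 18, 1837: 322.
Day-of-year of October 11, 1870: 284.
1837 has 365 days, so 365 − 322 = 43 days remain in 1837.
Full years 1838–1869: 24 common + 8 leap = 24×365 + 8×366 = 11688 days.
Total: 43 + 11688 + 284 = 12015 days.
12015 mod 7 = 3, so 3 days after Saturday is Tuesday.

Tuesday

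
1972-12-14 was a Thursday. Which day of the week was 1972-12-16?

Within December 1972: 16 − 14 = 2 days.
2 mod 7 = 2, so 2 days after Thursday is Saturday.

Saturday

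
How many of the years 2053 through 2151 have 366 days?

Years divisible by 4: 2056, 2060, …, 2148 — 24 in all.
Of these, 2100 is divisible by 100 but not 400, so not leap.
Leap years: 24 − 1 = 23.

23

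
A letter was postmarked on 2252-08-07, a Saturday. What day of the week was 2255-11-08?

Thursday

Day-of-year of August 7, 2252: 220.
Day-of-year of November 8, 2255: 312.
2252 has 366 days, so 366 − 220 = 146 days remain in 2252.
Full years: 2253: 365; 2254: 365. Sum = 730.
Total: 146 + 730 + 312 = 1188 days.
1188 mod 7 = 5, so 5 days after Saturday is Thursday.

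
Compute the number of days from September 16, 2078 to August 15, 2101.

From September 16, 2078 to September 16, 2100: 22 years, of which 5 contain a Feb 29 — 17×365 + 5×366 = 8035 days.
(2100 is not a leap year (divisible by 100 but not 400).)
September 2100: 30 − 16 = 14 days remain.
Then 10 full months totalling 304 days.
August 1–15, 2101: 15 days.
Residual: 333 days.
Total: 8368 days.

8368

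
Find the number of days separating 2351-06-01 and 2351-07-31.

60

June 2351: 30 − 1 = 29 days remain.
July 1–31, 2351: 31 days.
Total: 29 + 31 = 60 days.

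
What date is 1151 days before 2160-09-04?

2157-07-11

Count 1151 days before September 4, 2160:
Day-of-year of July 11, 2157: 192.
Day-of-year of September 4, 2160: 248.
2157 has 365 days, so 365 − 192 = 173 days remain in 2157.
Full years: 2158: 365; 2159: 365. Sum = 730.
Total: 173 + 730 + 248 = 1151 days.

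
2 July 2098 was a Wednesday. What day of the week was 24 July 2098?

Within July 2098: 24 − 2 = 22 days.
22 mod 7 = 1, so 1 day after Wednesday is Thursday.

Thursday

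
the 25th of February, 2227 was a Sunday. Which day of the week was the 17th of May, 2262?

Saturday

From February 25, 2227 to February 25, 2262: 35 years, of which 9 contain a Feb 29 — 26×365 + 9×366 = 12784 days.
February 2262: 28 − 25 = 3 days remain (2262 is not a leap year, so February has 28 days).
Then March (31), April (30): 31 + 30 = 61 days.
May 1–17, 2262: 17 days.
Residual: 81 days.
Total: 12865 days.
12865 mod 7 = 6, so 6 days after Sunday is Saturday.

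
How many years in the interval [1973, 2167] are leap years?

47

Years divisible by 4: 1976, 1980, …, 2164 — 48 in all.
Of these, 2100 is divisible by 100 but not 400, so not leap.
2000 is divisible by 400, so still leap.
Leap years: 48 − 1 = 47.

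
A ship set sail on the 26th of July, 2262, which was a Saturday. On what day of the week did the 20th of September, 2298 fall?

Day-of-year of July 26, 2262: 207.
Day-of-year of September 20, 2298: 263.
2262 has 365 days, so 365 − 207 = 158 days remain in 2262.
Full years 2263–2297: 26 common + 9 leap = 26×365 + 9×366 = 12784 days.
Total: 158 + 12784 + 263 = 13205 days.
13205 mod 7 = 3, so 3 days after Saturday is Tuesday.

Tuesday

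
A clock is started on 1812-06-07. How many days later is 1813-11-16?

Day-of-year of June 7, 1812: 159.
Day-of-year of November 16, 1813: 320.
1812 has 366 days, so 366 − 159 = 207 days remain in 1812.
Total: 207 + 320 = 527 days.

527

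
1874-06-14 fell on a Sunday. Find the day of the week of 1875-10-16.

Saturday

June 14, 1874 → June 14, 1875: 365 days.
June 1875: 30 − 14 = 16 days remain.
Then July (31), August (31), September (30): 31 + 31 + 30 = 92 days.
October 1–16, 1875: 16 days.
Residual: 124 days.
Total: 489 days.
489 mod 7 = 6, so 6 days after Sunday is Saturday.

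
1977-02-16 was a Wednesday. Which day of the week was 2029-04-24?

Tuesday

From February 16, 1977 to February 16, 2029: 52 years, of which 13 contain a Feb 29 — 39×365 + 13×366 = 18993 days.
(2000 is a leap year (divisible by 400).)
February 2029: 28 − 16 = 12 days remain (2029 is not a leap year, so February has 28 days).
Then March (31): 31 days.
April 1–24, 2029: 24 days.
Residual: 67 days.
Total: 19060 days.
19060 mod 7 = 6, so 6 days after Wednesday is Tuesday.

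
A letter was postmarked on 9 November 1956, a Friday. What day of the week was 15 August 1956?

Wednesday

Count forward from the earlier date (August 15, 1956) to the later (November 9, 1956):
August 1956: 31 − 15 = 16 days remain.
Then September (30), October (31): 30 + 31 = 61 days.
November 1–9, 1956: 9 days.
Total: 16 + 61 + 9 = 86 days.
86 mod 7 = 2, so 2 days before Friday is Wednesday.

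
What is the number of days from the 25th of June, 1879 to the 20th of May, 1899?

7269

Day-of-year of June 25, 1879: 176.
Day-of-year of May 20, 1899: 140.
1879 has 365 days, so 365 − 176 = 189 days remain in 1879.
Full years 1880–1898: 14 common + 5 leap = 14×365 + 5×366 = 6940 days.
Total: 189 + 6940 + 140 = 7269 days.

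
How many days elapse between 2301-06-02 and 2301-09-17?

June 2301: 30 − 2 = 28 days remain.
Then July (31), August (31): 31 + 31 = 62 days.
September 1–17, 2301: 17 days.
Total: 28 + 62 + 17 = 107 days.

107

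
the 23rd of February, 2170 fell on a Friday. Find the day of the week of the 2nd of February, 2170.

Friday

Count forward from the earlier date (February 2, 2170) to the later (February 23, 2170):
Within February 2170: 23 − 2 = 21 days.
21 is a multiple of 7, so the 2nd of February, 2170 falls on the same weekday: Friday.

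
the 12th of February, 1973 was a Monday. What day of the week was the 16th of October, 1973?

Tuesday

February 1973: 28 − 12 = 16 days remain (1973 is not a leap year, so February has 28 days).
Then March (31), April (30), May (31), June (30), July (31), August (31), September (30): 31 + 30 + 31 + 30 + 31 + 31 + 30 = 214 days.
October 1–16, 1973: 16 days.
Total: 16 + 214 + 16 = 246 days.
246 mod 7 = 1, so 1 day after Monday is Tuesday.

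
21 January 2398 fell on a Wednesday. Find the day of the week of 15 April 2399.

January 2398: 31 − 21 = 10 days remain.
Then 14 full months totalling 424 days.
April 1–15, 2399: 15 days.
Total: 10 + 424 + 15 = 449 days.
449 mod 7 = 1, so 1 day after Wednesday is Thursday.

Thursday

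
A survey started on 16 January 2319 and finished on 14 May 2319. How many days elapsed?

118

January 2319: 31 − 16 = 15 days remain.
Then February 2319 (28), March (31), April (30): 28 + 31 + 30 = 89 days.
May 1–14, 2319: 14 days.
Total: 15 + 89 + 14 = 118 days.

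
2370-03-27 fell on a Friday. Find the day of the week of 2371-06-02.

Wednesday

Day-of-year of March 27, 2370: 86.
Day-of-year of June 2, 2371: 153.
2370 has 365 days, so 365 − 86 = 279 days remain in 2370.
Total: 279 + 153 = 432 days.
432 mod 7 = 5, so 5 days after Friday is Wednesday.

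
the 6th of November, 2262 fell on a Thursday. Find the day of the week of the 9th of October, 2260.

Tuesday

Count forward from the earlier date (October 9, 2260) to the later (November 6, 2262):
October 2260: 31 − 9 = 22 days remain.
Then 24 full months totalling 730 days.
November 1–6, 2262: 6 days.
Total: 22 + 730 + 6 = 758 days.
758 mod 7 = 2, so 2 days before Thursday is Tuesday.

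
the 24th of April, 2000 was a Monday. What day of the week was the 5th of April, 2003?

Saturday

April 24, 2000 → April 24, 2001: 365 days.
April 24, 2001 → April 24, 2002: 365 days.
April 2002: 30 − 24 = 6 days remain.
Then 11 full months totalling 335 days.
April 1–5, 2003: 5 days.
Residual: 346 days.
Total: 1076 days.
1076 mod 7 = 5, so 5 days after Monday is Saturday.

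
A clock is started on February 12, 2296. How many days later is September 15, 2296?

216

February 2296: 29 − 12 = 17 days remain (2296 is a leap year, so February has 29 days).
Then March (31), April (30), May (31), June (30), July (31), August (31): 31 + 30 + 31 + 30 + 31 + 31 = 184 days.
September 1–15, 2296: 15 days.
Total: 17 + 184 + 15 = 216 days.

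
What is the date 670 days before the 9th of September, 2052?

the 9th of November, 2050

Count 670 days before September 9, 2052:
November 2050: 30 − 9 = 21 days remain.
Then 21 full months totalling 640 days.
September 1–9, 2052: 9 days.
Total: 21 + 640 + 9 = 670 days.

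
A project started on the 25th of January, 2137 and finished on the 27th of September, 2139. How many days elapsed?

Day-of-year of January 25, 2137: 25.
Day-of-year of September 27, 2139: 270.
2137 has 365 days, so 365 − 25 = 340 days remain in 2137.
Full years: 2138: 365. Sum = 365.
Total: 340 + 365 + 270 = 975 days.

975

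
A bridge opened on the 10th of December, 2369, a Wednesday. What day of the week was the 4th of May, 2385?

Saturday

From December 10, 2369 to December 10, 2384: 15 years, of which 4 contain a Feb 29 — 11×365 + 4×366 = 5479 days.
December 2384: 31 − 10 = 21 days remain.
Then January (31), February 2385 (28), March (31), April (30): 31 + 28 + 31 + 30 = 120 days.
May 1–4, 2385: 4 days.
Residual: 145 days.
Total: 5624 days.
5624 mod 7 = 3, so 3 days after Wednesday is Saturday.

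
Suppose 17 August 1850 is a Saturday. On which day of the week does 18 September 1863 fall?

From August 17, 1850 to August 17, 1863: 13 years, of which 3 contain a Feb 29 — 10×365 + 3×366 = 4748 days.
August 1863: 31 − 17 = 14 days remain.
September 1–18, 1863: 18 days.
Residual: 32 days.
Total: 4780 days.
4780 mod 7 = 6, so 6 days after Saturday is Friday.

Friday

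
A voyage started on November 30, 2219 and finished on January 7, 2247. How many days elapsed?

Day-of-year of November 30, 2219: 334.
Day-of-year of January 7, 2247: 7.
2219 has 365 days, so 365 − 334 = 31 days remain in 2219.
Full years 2220–2246: 20 common + 7 leap = 20×365 + 7×366 = 9862 days.
Total: 31 + 9862 + 7 = 9900 days.

9900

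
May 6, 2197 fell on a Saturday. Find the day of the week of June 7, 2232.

Day-of-year of May 6, 2197: 126.
Day-of-year of June 7, 2232: 159.
2197 has 365 days, so 365 − 126 = 239 days remain in 2197.
Full years 2198–2231: 27 common + 7 leap = 27×365 + 7×366 = 12417 days.
Total: 239 + 12417 + 159 = 12815 days.
12815 mod 7 = 5, so 5 days after Saturday is Thursday.

Thursday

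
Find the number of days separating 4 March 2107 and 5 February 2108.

338

March 2107: 31 − 4 = 27 days remain.
Then 10 full months totalling 306 days.
February 1–5, 2108: 5 days (2108 is a leap year).
Residual: 338 days.
Total: 338 days.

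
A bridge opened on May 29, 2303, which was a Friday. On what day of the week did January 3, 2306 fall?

May 29, 2303 → May 29, 2304: 366 days (2304 is a leap year).
May 29, 2304 → May 29, 2305: 365 days.
May 2305: 31 − 29 = 2 days remain.
Then June (30), July (31), August (31), September (30), October (31), November (30), December (31): 30 + 31 + 31 + 30 + 31 + 30 + 31 = 214 days.
January 1–3, 2306: 3 days.
Residual: 219 days.
Total: 950 days.
950 mod 7 = 5, so 5 days after Friday is Wednesday.

Wednesday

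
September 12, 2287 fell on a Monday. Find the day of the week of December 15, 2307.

Day-of-year of September 12, 2287: 255.
Day-of-year of December 15, 2307: 349.
2287 has 365 days, so 365 − 255 = 110 days remain in 2287.
Full years 2288–2306: 15 common + 4 leap = 15×365 + 4×366 = 6939 days.
Total: 110 + 6939 + 349 = 7398 days.
7398 mod 7 = 6, so 6 days after Monday is Sunday.

Sunday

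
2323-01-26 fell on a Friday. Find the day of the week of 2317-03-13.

Tuesday

Count forward from the earlier date (March 13, 2317) to the later (January 26, 2323):
March 13, 2317 → March 13, 2318: 365 days.
March 13, 2318 → March 13, 2319: 365 days.
March 13, 2319 → March 13, 2320: 366 days (2320 is a leap year).
March 13, 2320 → March 13, 2321: 365 days.
March 13, 2321 → March 13, 2322: 365 days.
March 2322: 31 − 13 = 18 days remain.
Then 9 full months totalling 275 days.
January 1–26, 2323: 26 days.
Residual: 319 days.
Total: 2145 days.
2145 mod 7 = 3, so 3 days before Friday is Tuesday.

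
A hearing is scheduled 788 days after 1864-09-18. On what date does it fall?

1866-11-15

Count 788 days after September 18, 1864:
September 18, 1864 → September 18, 1865: 365 days.
September 18, 1865 → September 18, 1866: 365 days.
September 1866: 30 − 18 = 12 days remain.
Then October (31): 31 days.
November 1–15, 1866: 15 days.
Residual: 58 days.
Total: 788 days.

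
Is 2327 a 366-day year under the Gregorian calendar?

2327 is not a leap year.

No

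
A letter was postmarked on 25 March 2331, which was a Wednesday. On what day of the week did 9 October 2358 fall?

From March 25, 2331 to March 25, 2358: 27 years, of which 7 contain a Feb 29 — 20×365 + 7×366 = 9862 days.
March 2358: 31 − 25 = 6 days remain.
Then April (30), May (31), June (30), July (31), August (31), September (30): 30 + 31 + 30 + 31 + 31 + 30 = 183 days.
October 1–9, 2358: 9 days.
Residual: 198 days.
Total: 10060 days.
10060 mod 7 = 1, so 1 day after Wednesday is Thursday.

Thursday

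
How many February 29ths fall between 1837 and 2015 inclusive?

43

Years divisible by 4: 1840, 1844, …, 2012 — 44 in all.
Of these, 1900 is divisible by 100 but not 400, so not leap.
2000 is divisible by 400, so still leap.
Leap years: 44 − 1 = 43.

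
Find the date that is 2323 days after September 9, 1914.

January 18, 1921

Count 2323 days after September 9, 1914:
Day-of-year of September 9, 1914: 252.
Day-of-year of January 18, 1921: 18.
1914 has 365 days, so 365 − 252 = 113 days remain in 1914.
Full years: 1915: 365; 1916: 366; 1917: 365; 1918: 365; 1919: 365; 1920: 366. Sum = 2192.
Total: 113 + 2192 + 18 = 2323 days.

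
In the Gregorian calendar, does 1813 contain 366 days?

1813 is not a leap year.

No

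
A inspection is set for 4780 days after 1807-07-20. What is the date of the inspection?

1820-08-20

Count 4780 days after July 20, 1807:
Day-of-year of July 20, 1807: 201.
Day-of-year of August 20, 1820: 233.
1807 has 365 days, so 365 − 201 = 164 days remain in 1807.
Full years 1808–1819: 9 common + 3 leap = 9×365 + 3×366 = 4383 days.
Total: 164 + 4383 + 233 = 4780 days.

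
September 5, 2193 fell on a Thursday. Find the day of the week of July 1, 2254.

From September 5, 2193 to September 5, 2253: 60 years, of which 14 contain a Feb 29 — 46×365 + 14×366 = 21914 days.
(2200 is not a leap year (divisible by 100 but not 400).)
September 2253: 30 − 5 = 25 days remain.
Then 9 full months totalling 273 days.
July 1, 2254: 1 day.
Residual: 299 days.
Total: 22213 days.
22213 mod 7 = 2, so 2 days after Thursday is Saturday.

Saturday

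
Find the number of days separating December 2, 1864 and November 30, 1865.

Day-of-year of December 2, 1864: 337.
Day-of-year of November 30, 1865: 334.
1864 has 366 days, so 366 − 337 = 29 days remain in 1864.
Total: 29 + 334 = 363 days.

363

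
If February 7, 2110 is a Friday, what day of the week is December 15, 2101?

Count forward from the earlier date (December 15, 2101) to the later (February 7, 2110):
Day-of-year of December 15, 2101: 349.
Day-of-year of February 7, 2110: 38.
2101 has 365 days, so 365 − 349 = 16 days remain in 2101.
Full years 2102–2109: 6 common + 2 leap = 6×365 + 2×366 = 2922 days.
Total: 16 + 2922 + 38 = 2976 days.
2976 mod 7 = 1, so 1 day before Friday is Thursday.

Thursday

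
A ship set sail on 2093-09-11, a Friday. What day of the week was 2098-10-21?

Tuesday

September 11, 2093 → September 11, 2094: 365 days.
September 11, 2094 → September 11, 2095: 365 days.
September 11, 2095 → September 11, 2096: 366 days (2096 is a leap year).
September 11, 2096 → September 11, 2097: 365 days.
September 11, 2097 → September 11, 2098: 365 days.
September 2098: 30 − 11 = 19 days remain.
October 1–21, 2098: 21 days.
Residual: 40 days.
Total: 1866 days.
1866 mod 7 = 4, so 4 days after Friday is Tuesday.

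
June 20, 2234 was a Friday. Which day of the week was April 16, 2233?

Tuesday

Count forward from the earlier date (April 16, 2233) to the later (June 20, 2234):
April 2233: 30 − 16 = 14 days remain.
Then 13 full months totalling 396 days.
June 1–20, 2234: 20 days.
Total: 14 + 396 + 20 = 430 days.
430 mod 7 = 3, so 3 days before Friday is Tuesday.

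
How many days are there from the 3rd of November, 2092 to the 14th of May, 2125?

Day-of-year of November 3, 2092: 308.
Day-of-year of May 14, 2125: 134.
2092 has 366 days, so 366 − 308 = 58 days remain in 2092.
Full years 2093–2124: 25 common + 7 leap = 25×365 + 7×366 = 11687 days.
Total: 58 + 11687 + 134 = 11879 days.

11879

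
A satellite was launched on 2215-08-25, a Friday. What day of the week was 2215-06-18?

Sunday

Count forward from the earlier date (June 18, 2215) to the later (August 25, 2215):
June 2215: 30 − 18 = 12 days remain.
Then July (31): 31 days.
August 1–25, 2215: 25 days.
Total: 12 + 31 + 25 = 68 days.
68 mod 7 = 5, so 5 days before Friday is Sunday.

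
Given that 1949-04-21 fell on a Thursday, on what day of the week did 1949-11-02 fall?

April 1949: 30 − 21 = 9 days remain.
Then May (31), June (30), July (31), August (31), September (30), October (31): 31 + 30 + 31 + 31 + 30 + 31 = 184 days.
November 1–2, 1949: 2 days.
Total: 9 + 184 + 2 = 195 days.
195 mod 7 = 6, so 6 days after Thursday is Wednesday.

Wednesday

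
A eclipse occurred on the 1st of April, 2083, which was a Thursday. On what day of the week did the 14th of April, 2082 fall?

Tuesday

Count forward from the earlier date (April 14, 2082) to the later (April 1, 2083):
April 2082: 30 − 14 = 16 days remain.
Then 11 full months totalling 335 days.
April 1, 2083: 1 day.
Residual: 352 days.
Total: 352 days.
352 mod 7 = 2, so 2 days before Thursday is Tuesday.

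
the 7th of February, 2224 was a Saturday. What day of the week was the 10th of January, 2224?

Count forward from the earlier date (January 10, 2224) to the later (February 7, 2224):
January 2224: 31 − 10 = 21 days remain.
February 1–7, 2224: 7 days (2224 is a leap year).
Total: 21 + 7 = 28 days.
28 is a multiple of 7, so the 10th of January, 2224 falls on the same weekday: Saturday.

Saturday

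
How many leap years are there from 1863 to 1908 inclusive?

11

Years divisible by 4 in [1863, 1908]: 1864, 1868, 1872, 1876, 1880, 1884, 1888, 1892, 1896, 1900, 1904, 1908.
Of these, 1900 is divisible by 100 but not 400, so not leap.
Leap years: 12 − 1 = 11.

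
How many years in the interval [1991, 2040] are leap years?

Years divisible by 4: 1992, 1996, …, 2040 — 13 in all.
2000 is divisible by 400, so still leap.
No century exceptions apply. Count: 13.

13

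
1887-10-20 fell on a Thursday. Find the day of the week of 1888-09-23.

October 1887: 31 − 20 = 11 days remain.
Then 10 full months totalling 305 days.
September 1–23, 1888: 23 days.
Residual: 339 days.
Total: 339 days.
339 mod 7 = 3, so 3 days after Thursday is Sunday.

Sunday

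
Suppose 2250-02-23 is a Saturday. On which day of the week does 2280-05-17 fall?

Monday

Day-of-year of February 23, 2250: 54.
Day-of-year of May 17, 2280: 138.
2250 has 365 days, so 365 − 54 = 311 days remain in 2250.
Full years 2251–2279: 22 common + 7 leap = 22×365 + 7×366 = 10592 days.
Total: 311 + 10592 + 138 = 11041 days.
11041 mod 7 = 2, so 2 days after Saturday is Monday.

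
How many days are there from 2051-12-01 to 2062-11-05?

Day-of-year of December 1, 2051: 335.
Day-of-year of November 5, 2062: 309.
2051 has 365 days, so 365 − 335 = 30 days remain in 2051.
Full years 2052–2061: 7 common + 3 leap = 7×365 + 3×366 = 3653 days.
Total: 30 + 3653 + 309 = 3992 days.

3992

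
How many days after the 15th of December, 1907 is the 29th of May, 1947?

14410

From December 15, 1907 to December 15, 1946: 39 years, of which 10 contain a Feb 29 — 29×365 + 10×366 = 14245 days.
December 1946: 31 − 15 = 16 days remain.
Then January (31), February 1947 (28), March (31), April (30): 31 + 28 + 31 + 30 = 120 days.
May 1–29, 1947: 29 days.
Residual: 165 days.
Total: 14410 days.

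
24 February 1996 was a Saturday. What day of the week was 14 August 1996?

Wednesday

February 1996: 29 − 24 = 5 days remain (1996 is a leap year, so February has 29 days).
Then March (31), April (30), May (31), June (30), July (31): 31 + 30 + 31 + 30 + 31 = 153 days.
August 1–14, 1996: 14 days.
Total: 5 + 153 + 14 = 172 days.
172 mod 7 = 4, so 4 days after Saturday is Wednesday.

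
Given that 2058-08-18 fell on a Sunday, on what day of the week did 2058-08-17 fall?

Count forward from the earlier date (August 17, 2058) to the later (August 18, 2058):
Within August 2058: 18 − 17 = 1 day.
1 mod 7 = 1, so 1 day before Sunday is Saturday.

Saturday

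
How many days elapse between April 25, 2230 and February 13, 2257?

From April 25, 2230 to April 25, 2256: 26 years, of which 7 contain a Feb 29 — 19×365 + 7×366 = 9497 days.
April 2256: 30 − 25 = 5 days remain.
Then 9 full months totalling 276 days.
February 1–13, 2257: 13 days (2257 is not a leap year).
Residual: 294 days.
Total: 9791 days.

9791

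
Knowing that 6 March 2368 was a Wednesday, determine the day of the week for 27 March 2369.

Thursday

March 2368: 31 − 6 = 25 days remain.
Then 11 full months totalling 334 days.
March 1–27, 2369: 27 days.
Total: 25 + 334 + 27 = 386 days.
386 mod 7 = 1, so 1 day after Wednesday is Thursday.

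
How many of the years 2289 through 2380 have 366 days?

22

Years divisible by 4: 2292, 2296, …, 2380 — 23 in all.
Of these, 2300 is divisible by 100 but not 400, so not leap.
Leap years: 23 − 1 = 22.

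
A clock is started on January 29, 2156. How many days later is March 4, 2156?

35

January 2156: 31 − 29 = 2 days remain.
Then February 2156 (29): 29 days.
March 1–4, 2156: 4 days.
Total: 2 + 29 + 4 = 35 days.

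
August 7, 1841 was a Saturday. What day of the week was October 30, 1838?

Count forward from the earlier date (October 30, 1838) to the later (August 7, 1841):
Day-of-year of October 30, 1838: 303.
Day-of-year of August 7, 1841: 219.
1838 has 365 days, so 365 − 303 = 62 days remain in 1838.
Full years: 1839: 365; 1840: 366. Sum = 731.
Total: 62 + 731 + 219 = 1012 days.
1012 mod 7 = 4, so 4 days before Saturday is Tuesday.

Tuesday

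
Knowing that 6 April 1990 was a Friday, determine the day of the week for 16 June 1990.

April 1990: 30 − 6 = 24 days remain.
Then May (31): 31 days.
June 1–16, 1990: 16 days.
Total: 24 + 31 + 16 = 71 days.
71 mod 7 = 1, so 1 day after Friday is Saturday.

Saturday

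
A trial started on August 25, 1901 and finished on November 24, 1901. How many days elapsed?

91

August 1901: 31 − 25 = 6 days remain.
Then September (30), October (31): 30 + 31 = 61 days.
November 1–24, 1901: 24 days.
Total: 6 + 61 + 24 = 91 days.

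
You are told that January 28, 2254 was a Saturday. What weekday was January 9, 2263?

Day-of-year of January 28, 2254: 28.
Day-of-year of January 9, 2263: 9.
2254 has 365 days, so 365 − 28 = 337 days remain in 2254.
Full years 2255–2262: 6 common + 2 leap = 6×365 + 2×366 = 2922 days.
Total: 337 + 2922 + 9 = 3268 days.
3268 mod 7 = 6, so 6 days after Saturday is Friday.

Friday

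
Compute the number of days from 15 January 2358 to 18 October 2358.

January 2358: 31 − 15 = 16 days remain.
Then February 2358 (28), March (31), April (30), May (31), June (30), July (31), August (31), September (30): 28 + 31 + 30 + 31 + 30 + 31 + 31 + 30 = 242 days.
October 1–18, 2358: 18 days.
Total: 16 + 242 + 18 = 276 days.

276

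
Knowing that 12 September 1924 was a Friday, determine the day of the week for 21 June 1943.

Day-of-year of September 12, 1924: 256.
Day-of-year of June 21, 1943: 172.
1924 has 366 days, so 366 − 256 = 110 days remain in 1924.
Full years 1925–1942: 14 common + 4 leap = 14×365 + 4×366 = 6574 days.
Total: 110 + 6574 + 172 = 6856 days.
6856 mod 7 = 3, so 3 days after Friday is Monday.

Monday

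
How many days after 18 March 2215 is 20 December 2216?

Day-of-year of March 18, 2215: 77.
Day-of-year of December 20, 2216: 355.
2215 has 365 days, so 365 − 77 = 288 days remain in 2215.
Total: 288 + 355 = 643 days.

643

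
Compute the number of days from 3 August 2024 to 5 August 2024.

Within August 2024: 5 − 3 = 2 days.

2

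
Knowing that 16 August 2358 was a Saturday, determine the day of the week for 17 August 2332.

Count forward from the earlier date (August 17, 2332) to the later (August 16, 2358):
From August 17, 2332 to August 17, 2357: 25 years, of which 6 contain a Feb 29 — 19×365 + 6×366 = 9131 days.
August 2357: 31 − 17 = 14 days remain.
Then 11 full months totalling 334 days.
August 1–16, 2358: 16 days.
Residual: 364 days.
Total: 9495 days.
9495 mod 7 = 3, so 3 days before Saturday is Wednesday.

Wednesday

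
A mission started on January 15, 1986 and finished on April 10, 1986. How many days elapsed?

85

January 1986: 31 − 15 = 16 days remain.
Then February 1986 (28), March (31): 28 + 31 = 59 days.
April 1–10, 1986: 10 days.
Total: 16 + 59 + 10 = 85 days.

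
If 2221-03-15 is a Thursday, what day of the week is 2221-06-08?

Friday

March 2221: 31 − 15 = 16 days remain.
Then April (30), May (31): 30 + 31 = 61 days.
June 1–8, 2221: 8 days.
Total: 16 + 61 + 8 = 85 days.
85 mod 7 = 1, so 1 day after Thursday is Friday.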